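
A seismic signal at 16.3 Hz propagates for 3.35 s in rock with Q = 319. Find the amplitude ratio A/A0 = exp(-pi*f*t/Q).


pi*f*t/Q = pi*16.3*3.35/319 = 0.537764
A/A0 = exp(-0.537764) = 0.584053

0.584053


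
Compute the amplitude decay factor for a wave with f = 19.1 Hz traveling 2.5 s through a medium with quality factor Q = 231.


pi*f*t/Q = pi*19.1*2.5/231 = 0.649398
A/A0 = exp(-0.649398) = 0.52236

0.52236


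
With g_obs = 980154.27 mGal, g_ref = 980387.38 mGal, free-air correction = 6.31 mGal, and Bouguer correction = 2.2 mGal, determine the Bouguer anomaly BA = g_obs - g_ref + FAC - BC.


BA = g_obs - g_ref + FAC - BC
= 980154.27 - 980387.38 + 6.31 - 2.2
= -229.0 mGal

-229.0


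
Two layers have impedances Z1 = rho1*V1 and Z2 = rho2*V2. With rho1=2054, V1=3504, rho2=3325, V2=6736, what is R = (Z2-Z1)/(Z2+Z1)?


Z1 = 2054 * 3504 = 7197216
Z2 = 3325 * 6736 = 22397200
R = (22397200 - 7197216) / (22397200 + 7197216) = 15199984 / 29594416 = 0.5136

0.5136


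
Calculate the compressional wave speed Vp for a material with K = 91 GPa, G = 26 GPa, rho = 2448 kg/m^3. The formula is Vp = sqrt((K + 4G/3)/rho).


First compute the effective modulus:
K + 4G/3 = 91e9 + 4*26e9/3 = 125666666666.67 Pa
Then divide by density:
125666666666.67 / 2448 = 51334422.658 Pa/(kg/m^3)
Take the square root:
Vp = sqrt(51334422.658) = 7164.8 m/s

7164.8


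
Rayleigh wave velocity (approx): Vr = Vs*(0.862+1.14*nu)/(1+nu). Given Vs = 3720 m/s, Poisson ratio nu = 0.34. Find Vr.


Numerator factor = 0.862 + 1.14*0.34 = 1.2496
Denominator = 1 + 0.34 = 1.34
Vr = 3720 * 1.2496 / 1.34 = 3469.04 m/s

3469.04


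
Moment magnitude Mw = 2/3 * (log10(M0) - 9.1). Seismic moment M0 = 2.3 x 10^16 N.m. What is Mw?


log10(M0) = log10(2.3 x 10^16) = 16.3617
Mw = 2/3 * (16.3617 - 9.1)
= 2/3 * 7.2617
= 4.84

4.84


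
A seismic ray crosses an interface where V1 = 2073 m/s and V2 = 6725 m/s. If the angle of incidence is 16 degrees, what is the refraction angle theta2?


sin(theta1) = sin(16 deg) = 0.275637
sin(theta2) = V2/V1 * sin(theta1) = 6725/2073 * 0.275637 = 0.894193
theta2 = arcsin(0.894193) = 63.4049 degrees

63.4049


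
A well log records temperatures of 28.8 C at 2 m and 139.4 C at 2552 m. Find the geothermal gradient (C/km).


dT = 139.4 - 28.8 = 110.6 C
dz = 2552 - 2 = 2550 m
gradient = dT/dz * 1000 = 110.6/2550 * 1000 = 43.3725 C/km

43.3725


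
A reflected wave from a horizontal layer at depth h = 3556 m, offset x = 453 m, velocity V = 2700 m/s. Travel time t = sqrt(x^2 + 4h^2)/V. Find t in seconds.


x^2 + 4h^2 = 453^2 + 4*3556^2 = 205209 + 50580544 = 50785753
sqrt(50785753) = 7126.4124
t = 7126.4124 / 2700 = 2.6394 s

2.6394


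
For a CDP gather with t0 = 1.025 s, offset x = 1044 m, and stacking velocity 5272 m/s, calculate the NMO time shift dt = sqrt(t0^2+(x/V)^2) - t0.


x/Vnmo = 1044/5272 = 0.198027
(x/Vnmo)^2 = 0.039215
t0^2 = 1.050625
sqrt(1.050625 + 0.039215) = 1.043954
dt = 1.043954 - 1.025 = 0.018954

0.018954


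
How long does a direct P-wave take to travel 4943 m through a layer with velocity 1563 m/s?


t = x / V
= 4943 / 1563
= 3.1625 s

3.1625


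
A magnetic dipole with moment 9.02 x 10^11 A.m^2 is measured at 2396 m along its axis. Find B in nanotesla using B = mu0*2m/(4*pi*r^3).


m = 9.02 x 10^11 = 902000000000 A.m^2
2m = 1804000000000 A.m^2
r^3 = 2396^3 = 13754995136
B = (4pi*10^-7) * 1804000000000 / (4*pi * 13754995136) * 1e9
= 2266973.25883 / 172850366677.68 * 1e9
= 13115.2355 nT

13115.2355


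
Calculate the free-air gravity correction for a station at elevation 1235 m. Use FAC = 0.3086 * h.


FAC = 0.3086 * h
= 0.3086 * 1235
= 381.121 mGal

381.121


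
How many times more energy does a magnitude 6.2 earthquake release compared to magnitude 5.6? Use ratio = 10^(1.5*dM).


M2 - M1 = 6.2 - 5.6 = 0.6
1.5 * 0.6 = 0.9
ratio = 10^0.9 = 7.94

7.94


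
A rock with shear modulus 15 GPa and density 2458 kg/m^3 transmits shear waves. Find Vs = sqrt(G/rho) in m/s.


Convert G to Pa: G = 15e9 Pa
Compute G/rho = 15e9 / 2458 = 6102522.3759
Vs = sqrt(6102522.3759) = 2470.33 m/s

2470.33


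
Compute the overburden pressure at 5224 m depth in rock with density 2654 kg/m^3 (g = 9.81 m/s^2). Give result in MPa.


P = rho * g * z / 1e6
= 2654 * 9.81 * 5224 / 1e6
= 136010705.76 / 1e6
= 136.0107 MPa

136.0107


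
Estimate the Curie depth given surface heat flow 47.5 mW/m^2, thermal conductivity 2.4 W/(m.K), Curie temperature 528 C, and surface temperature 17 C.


T_Curie - T_surf = 528 - 17 = 511 C
Convert q to W/m^2: 47.5 mW/m^2 = 0.0475 W/m^2
d = 511 * 2.4 / 0.0475 = 25818.95 m

25818.95


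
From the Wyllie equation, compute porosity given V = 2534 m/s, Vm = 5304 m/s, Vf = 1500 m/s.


1/V - 1/Vm = 1/2534 - 1/5304 = 0.0002061
1/Vf - 1/Vm = 1/1500 - 1/5304 = 0.00047813
phi = 0.0002061 / 0.00047813 = 0.431

0.431


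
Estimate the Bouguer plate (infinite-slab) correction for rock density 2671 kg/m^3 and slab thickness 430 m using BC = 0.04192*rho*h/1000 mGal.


BC = 0.04192 * rho * h / 1000
= 0.04192 * 2671 * 430 / 1000
= 48.1464 mGal

48.1464


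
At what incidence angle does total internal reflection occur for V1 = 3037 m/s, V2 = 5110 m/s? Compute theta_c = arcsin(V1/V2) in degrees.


V1/V2 = 3037/5110 = 0.594325
theta_c = arcsin(0.594325) = 36.4645 degrees

36.4645


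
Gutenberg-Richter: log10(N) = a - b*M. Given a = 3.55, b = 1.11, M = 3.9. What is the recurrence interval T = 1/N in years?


log10(N) = 3.55 - 1.11*3.9 = -0.779
N = 10^-0.779 = 0.166341
T = 1/N = 1/0.166341 = 6.0117 years

6.0117


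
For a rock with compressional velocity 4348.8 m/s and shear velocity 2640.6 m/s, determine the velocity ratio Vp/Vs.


Vp/Vs = 4348.8 / 2640.6
= 1.6469

1.6469


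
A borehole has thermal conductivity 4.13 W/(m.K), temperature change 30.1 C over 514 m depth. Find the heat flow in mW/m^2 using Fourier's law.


q = k * dT / dz * 1000
= 4.13 * 30.1 / 514 * 1000
= 0.241854 * 1000
= 241.8541 mW/m^2

241.8541


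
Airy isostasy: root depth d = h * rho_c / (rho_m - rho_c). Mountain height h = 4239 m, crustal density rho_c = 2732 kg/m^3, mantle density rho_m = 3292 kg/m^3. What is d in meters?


rho_m - rho_c = 3292 - 2732 = 560
d = 4239 * 2732 / 560
= 11580948 / 560
= 20680.26 m

20680.26


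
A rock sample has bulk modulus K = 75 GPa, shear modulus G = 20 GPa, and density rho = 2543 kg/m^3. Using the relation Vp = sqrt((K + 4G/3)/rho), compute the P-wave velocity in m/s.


First compute the effective modulus:
K + 4G/3 = 75e9 + 4*20e9/3 = 101666666666.67 Pa
Then divide by density:
101666666666.67 / 2543 = 39979027.3955 Pa/(kg/m^3)
Take the square root:
Vp = sqrt(39979027.3955) = 6322.9 m/s

6322.9


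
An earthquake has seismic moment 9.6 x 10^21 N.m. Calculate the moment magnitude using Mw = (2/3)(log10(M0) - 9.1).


log10(M0) = log10(9.6 x 10^21) = 21.9823
Mw = 2/3 * (21.9823 - 9.1)
= 2/3 * 12.8823
= 8.59

8.59


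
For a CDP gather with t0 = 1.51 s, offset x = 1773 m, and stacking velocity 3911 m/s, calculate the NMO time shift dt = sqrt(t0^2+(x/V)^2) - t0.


x/Vnmo = 1773/3911 = 0.453337
(x/Vnmo)^2 = 0.205514
t0^2 = 2.2801
sqrt(2.2801 + 0.205514) = 1.576583
dt = 1.576583 - 1.51 = 0.066583

0.066583


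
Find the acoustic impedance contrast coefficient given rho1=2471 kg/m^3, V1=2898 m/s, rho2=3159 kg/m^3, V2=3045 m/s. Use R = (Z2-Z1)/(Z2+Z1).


Z1 = 2471 * 2898 = 7160958
Z2 = 3159 * 3045 = 9619155
R = (9619155 - 7160958) / (9619155 + 7160958) = 2458197 / 16780113 = 0.1465

0.1465


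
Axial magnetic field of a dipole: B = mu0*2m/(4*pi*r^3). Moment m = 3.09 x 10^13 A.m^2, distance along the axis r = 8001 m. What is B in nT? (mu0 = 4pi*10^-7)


m = 3.09 x 10^13 = 30900000000000 A.m^2
2m = 61800000000000 A.m^2
r^3 = 8001^3 = 512192024001
B = (4pi*10^-7) * 61800000000000 / (4*pi * 512192024001) * 1e9
= 77660170.39674 / 6436394799315.31 * 1e9
= 12065.7873 nT

12065.7873


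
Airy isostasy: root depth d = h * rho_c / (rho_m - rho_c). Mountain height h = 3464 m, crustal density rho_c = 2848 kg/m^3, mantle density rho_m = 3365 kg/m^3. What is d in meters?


rho_m - rho_c = 3365 - 2848 = 517
d = 3464 * 2848 / 517
= 9865472 / 517
= 19082.15 m

19082.15


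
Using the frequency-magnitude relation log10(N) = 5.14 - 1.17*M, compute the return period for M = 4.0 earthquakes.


log10(N) = 5.14 - 1.17*4.0 = 0.46
N = 10^0.46 = 2.884032
T = 1/N = 1/2.884032 = 0.3467 years

0.3467


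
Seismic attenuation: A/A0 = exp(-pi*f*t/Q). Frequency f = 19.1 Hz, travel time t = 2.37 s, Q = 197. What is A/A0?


pi*f*t/Q = pi*19.1*2.37/197 = 0.721881
A/A0 = exp(-0.721881) = 0.485838

0.485838


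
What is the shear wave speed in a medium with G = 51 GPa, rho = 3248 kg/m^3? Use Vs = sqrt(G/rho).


Convert G to Pa: G = 51e9 Pa
Compute G/rho = 51e9 / 3248 = 15701970.4433
Vs = sqrt(15701970.4433) = 3962.57 m/s

3962.57


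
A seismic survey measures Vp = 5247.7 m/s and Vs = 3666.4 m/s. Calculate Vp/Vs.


Vp/Vs = 5247.7 / 3666.4
= 1.4313

1.4313


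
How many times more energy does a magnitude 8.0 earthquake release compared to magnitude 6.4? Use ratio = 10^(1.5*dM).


M2 - M1 = 8.0 - 6.4 = 1.6
1.5 * 1.6 = 2.4
ratio = 10^2.4 = 251.19

251.19


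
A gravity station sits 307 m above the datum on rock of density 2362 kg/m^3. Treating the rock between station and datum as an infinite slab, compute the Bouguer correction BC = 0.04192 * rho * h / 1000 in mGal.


BC = 0.04192 * rho * h / 1000
= 0.04192 * 2362 * 307 / 1000
= 30.3976 mGal

30.3976


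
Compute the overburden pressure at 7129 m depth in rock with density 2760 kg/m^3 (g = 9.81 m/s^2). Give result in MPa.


P = rho * g * z / 1e6
= 2760 * 9.81 * 7129 / 1e6
= 193021952.4 / 1e6
= 193.022 MPa

193.022


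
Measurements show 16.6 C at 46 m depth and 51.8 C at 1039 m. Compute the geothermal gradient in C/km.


dT = 51.8 - 16.6 = 35.2 C
dz = 1039 - 46 = 993 m
gradient = dT/dz * 1000 = 35.2/993 * 1000 = 35.4481 C/km

35.4481


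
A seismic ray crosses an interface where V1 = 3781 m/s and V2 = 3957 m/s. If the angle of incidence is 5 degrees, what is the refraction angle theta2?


sin(theta1) = sin(5 deg) = 0.087156
sin(theta2) = V2/V1 * sin(theta1) = 3957/3781 * 0.087156 = 0.091213
theta2 = arcsin(0.091213) = 5.2334 degrees

5.2334


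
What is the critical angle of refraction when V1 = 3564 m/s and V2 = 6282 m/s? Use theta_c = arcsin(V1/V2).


V1/V2 = 3564/6282 = 0.567335
theta_c = arcsin(0.567335) = 34.5646 degrees

34.5646


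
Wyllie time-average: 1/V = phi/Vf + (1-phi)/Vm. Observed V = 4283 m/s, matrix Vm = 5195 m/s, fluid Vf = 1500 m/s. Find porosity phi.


1/V - 1/Vm = 1/4283 - 1/5195 = 4.099e-05
1/Vf - 1/Vm = 1/1500 - 1/5195 = 0.00047417
phi = 4.099e-05 / 0.00047417 = 0.0864

0.0864


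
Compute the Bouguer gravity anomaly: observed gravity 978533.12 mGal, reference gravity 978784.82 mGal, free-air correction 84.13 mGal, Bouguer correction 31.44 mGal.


BA = g_obs - g_ref + FAC - BC
= 978533.12 - 978784.82 + 84.13 - 31.44
= -199.01 mGal

-199.01


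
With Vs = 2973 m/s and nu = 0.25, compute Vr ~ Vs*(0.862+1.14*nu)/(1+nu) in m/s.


Numerator factor = 0.862 + 1.14*0.25 = 1.147
Denominator = 1 + 0.25 = 1.25
Vr = 2973 * 1.147 / 1.25 = 2728.02 m/s

2728.02


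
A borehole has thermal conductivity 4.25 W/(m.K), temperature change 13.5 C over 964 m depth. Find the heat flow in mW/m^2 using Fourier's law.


q = k * dT / dz * 1000
= 4.25 * 13.5 / 964 * 1000
= 0.059518 * 1000
= 59.5176 mW/m^2

59.5176


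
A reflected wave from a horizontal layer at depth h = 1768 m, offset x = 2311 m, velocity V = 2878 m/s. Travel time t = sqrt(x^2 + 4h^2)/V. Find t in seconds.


x^2 + 4h^2 = 2311^2 + 4*1768^2 = 5340721 + 12503296 = 17844017
sqrt(17844017) = 4224.2179
t = 4224.2179 / 2878 = 1.4678 s

1.4678


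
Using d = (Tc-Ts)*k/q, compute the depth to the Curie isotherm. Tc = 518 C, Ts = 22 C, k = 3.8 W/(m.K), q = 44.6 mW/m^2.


T_Curie - T_surf = 518 - 22 = 496 C
Convert q to W/m^2: 44.6 mW/m^2 = 0.0446 W/m^2
d = 496 * 3.8 / 0.0446 = 42260.09 m

42260.09


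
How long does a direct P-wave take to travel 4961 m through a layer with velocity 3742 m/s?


t = x / V
= 4961 / 3742
= 1.3258 s

1.3258


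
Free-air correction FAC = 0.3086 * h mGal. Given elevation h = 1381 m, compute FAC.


FAC = 0.3086 * h
= 0.3086 * 1381
= 426.1766 mGal

426.1766


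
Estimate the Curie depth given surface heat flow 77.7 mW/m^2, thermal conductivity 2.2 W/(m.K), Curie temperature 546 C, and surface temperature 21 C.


T_Curie - T_surf = 546 - 21 = 525 C
Convert q to W/m^2: 77.7 mW/m^2 = 0.0777 W/m^2
d = 525 * 2.2 / 0.0777 = 14864.86 m

14864.86


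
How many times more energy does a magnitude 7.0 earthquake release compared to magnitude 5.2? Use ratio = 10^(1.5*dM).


M2 - M1 = 7.0 - 5.2 = 1.8
1.5 * 1.8 = 2.7
ratio = 10^2.7 = 501.19

501.19


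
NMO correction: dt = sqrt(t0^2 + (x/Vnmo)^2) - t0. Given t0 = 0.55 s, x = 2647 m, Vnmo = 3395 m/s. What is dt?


x/Vnmo = 2647/3395 = 0.779676
(x/Vnmo)^2 = 0.607895
t0^2 = 0.3025
sqrt(0.3025 + 0.607895) = 0.954146
dt = 0.954146 - 0.55 = 0.404146

0.404146


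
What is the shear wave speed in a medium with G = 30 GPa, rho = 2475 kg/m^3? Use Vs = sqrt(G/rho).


Convert G to Pa: G = 30e9 Pa
Compute G/rho = 30e9 / 2475 = 12121212.1212
Vs = sqrt(12121212.1212) = 3481.55 m/s

3481.55


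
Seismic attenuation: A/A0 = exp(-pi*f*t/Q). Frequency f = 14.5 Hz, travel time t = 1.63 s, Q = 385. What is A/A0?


pi*f*t/Q = pi*14.5*1.63/385 = 0.192861
A/A0 = exp(-0.192861) = 0.824596

0.824596


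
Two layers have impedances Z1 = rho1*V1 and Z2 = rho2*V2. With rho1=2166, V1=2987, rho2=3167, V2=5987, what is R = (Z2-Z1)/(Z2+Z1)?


Z1 = 2166 * 2987 = 6469842
Z2 = 3167 * 5987 = 18960829
R = (18960829 - 6469842) / (18960829 + 6469842) = 12490987 / 25430671 = 0.4912

0.4912


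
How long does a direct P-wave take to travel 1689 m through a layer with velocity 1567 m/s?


t = x / V
= 1689 / 1567
= 1.0779 s

1.0779


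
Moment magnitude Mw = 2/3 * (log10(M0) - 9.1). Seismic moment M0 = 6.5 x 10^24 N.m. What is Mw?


log10(M0) = log10(6.5 x 10^24) = 24.8129
Mw = 2/3 * (24.8129 - 9.1)
= 2/3 * 15.7129
= 10.48

10.48


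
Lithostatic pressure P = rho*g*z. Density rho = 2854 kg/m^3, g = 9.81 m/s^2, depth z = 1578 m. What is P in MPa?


P = rho * g * z / 1e6
= 2854 * 9.81 * 1578 / 1e6
= 44180433.72 / 1e6
= 44.1804 MPa

44.1804


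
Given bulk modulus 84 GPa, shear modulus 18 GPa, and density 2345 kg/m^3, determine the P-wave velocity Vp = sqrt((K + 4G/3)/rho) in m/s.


First compute the effective modulus:
K + 4G/3 = 84e9 + 4*18e9/3 = 108000000000.0 Pa
Then divide by density:
108000000000.0 / 2345 = 46055437.1002 Pa/(kg/m^3)
Take the square root:
Vp = sqrt(46055437.1002) = 6786.42 m/s

6786.42


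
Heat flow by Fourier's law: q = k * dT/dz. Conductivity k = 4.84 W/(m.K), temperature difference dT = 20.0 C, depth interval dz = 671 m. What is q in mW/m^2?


q = k * dT / dz * 1000
= 4.84 * 20.0 / 671 * 1000
= 0.144262 * 1000
= 144.2623 mW/m^2

144.2623


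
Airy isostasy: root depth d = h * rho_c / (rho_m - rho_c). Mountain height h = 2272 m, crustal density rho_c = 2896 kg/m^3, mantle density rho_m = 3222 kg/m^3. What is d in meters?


rho_m - rho_c = 3222 - 2896 = 326
d = 2272 * 2896 / 326
= 6579712 / 326
= 20183.17 m

20183.17


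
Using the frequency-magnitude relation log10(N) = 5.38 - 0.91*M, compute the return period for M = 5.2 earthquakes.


log10(N) = 5.38 - 0.91*5.2 = 0.648
N = 10^0.648 = 4.446313
T = 1/N = 1/4.446313 = 0.2249 years

0.2249


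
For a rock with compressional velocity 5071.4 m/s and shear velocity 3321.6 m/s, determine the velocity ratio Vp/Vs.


Vp/Vs = 5071.4 / 3321.6
= 1.5268

1.5268


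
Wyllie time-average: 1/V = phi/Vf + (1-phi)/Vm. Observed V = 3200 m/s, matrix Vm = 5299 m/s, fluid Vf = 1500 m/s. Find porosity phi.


1/V - 1/Vm = 1/3200 - 1/5299 = 0.00012379
1/Vf - 1/Vm = 1/1500 - 1/5299 = 0.00047795
phi = 0.00012379 / 0.00047795 = 0.259

0.259


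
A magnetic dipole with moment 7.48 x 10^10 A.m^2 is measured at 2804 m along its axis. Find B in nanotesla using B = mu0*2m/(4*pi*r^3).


m = 7.48 x 10^10 = 74800000000 A.m^2
2m = 149600000000 A.m^2
r^3 = 2804^3 = 22046214464
B = (4pi*10^-7) * 149600000000 / (4*pi * 22046214464) * 1e9
= 187992.904391 / 277040901598.27 * 1e9
= 678.5745 nT

678.5745


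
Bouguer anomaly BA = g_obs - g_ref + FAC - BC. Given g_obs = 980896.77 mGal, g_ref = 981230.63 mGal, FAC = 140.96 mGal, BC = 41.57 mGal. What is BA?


BA = g_obs - g_ref + FAC - BC
= 980896.77 - 981230.63 + 140.96 - 41.57
= -234.47 mGal

-234.47


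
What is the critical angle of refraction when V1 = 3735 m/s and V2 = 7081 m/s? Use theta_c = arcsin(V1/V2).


V1/V2 = 3735/7081 = 0.527468
theta_c = arcsin(0.527468) = 31.8345 degrees

31.8345


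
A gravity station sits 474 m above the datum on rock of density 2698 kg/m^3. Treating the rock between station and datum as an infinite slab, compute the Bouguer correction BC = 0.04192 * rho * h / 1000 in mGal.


BC = 0.04192 * rho * h / 1000
= 0.04192 * 2698 * 474 / 1000
= 53.6095 mGal

53.6095


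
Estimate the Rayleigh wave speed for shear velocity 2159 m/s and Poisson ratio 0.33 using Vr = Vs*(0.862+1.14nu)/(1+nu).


Numerator factor = 0.862 + 1.14*0.33 = 1.2382
Denominator = 1 + 0.33 = 1.33
Vr = 2159 * 1.2382 / 1.33 = 2009.98 m/s

2009.98


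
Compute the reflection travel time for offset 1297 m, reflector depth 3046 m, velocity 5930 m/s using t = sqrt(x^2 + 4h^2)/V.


x^2 + 4h^2 = 1297^2 + 4*3046^2 = 1682209 + 37112464 = 38794673
sqrt(38794673) = 6228.537
t = 6228.537 / 5930 = 1.0503 s

1.0503


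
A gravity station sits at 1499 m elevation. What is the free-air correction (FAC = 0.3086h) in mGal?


FAC = 0.3086 * h
= 0.3086 * 1499
= 462.5914 mGal

462.5914


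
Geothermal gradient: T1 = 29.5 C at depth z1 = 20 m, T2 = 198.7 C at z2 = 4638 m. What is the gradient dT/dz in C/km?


dT = 198.7 - 29.5 = 169.2 C
dz = 4638 - 20 = 4618 m
gradient = dT/dz * 1000 = 169.2/4618 * 1000 = 36.6392 C/km

36.6392


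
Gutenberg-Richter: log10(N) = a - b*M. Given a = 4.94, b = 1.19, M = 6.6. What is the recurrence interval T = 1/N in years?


log10(N) = 4.94 - 1.19*6.6 = -2.914
N = 10^-2.914 = 0.001219
T = 1/N = 1/0.001219 = 820.3515 years

820.3515


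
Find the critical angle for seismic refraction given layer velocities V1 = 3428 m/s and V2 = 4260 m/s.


V1/V2 = 3428/4260 = 0.804695
theta_c = arcsin(0.804695) = 53.5808 degrees

53.5808


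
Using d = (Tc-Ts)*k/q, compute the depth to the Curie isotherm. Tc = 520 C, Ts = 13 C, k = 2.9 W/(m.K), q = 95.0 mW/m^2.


T_Curie - T_surf = 520 - 13 = 507 C
Convert q to W/m^2: 95.0 mW/m^2 = 0.095 W/m^2
d = 507 * 2.9 / 0.095 = 15476.84 m

15476.84


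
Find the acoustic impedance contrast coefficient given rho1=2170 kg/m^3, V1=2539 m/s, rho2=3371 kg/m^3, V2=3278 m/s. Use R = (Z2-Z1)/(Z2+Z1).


Z1 = 2170 * 2539 = 5509630
Z2 = 3371 * 3278 = 11050138
R = (11050138 - 5509630) / (11050138 + 5509630) = 5540508 / 16559768 = 0.3346

0.3346


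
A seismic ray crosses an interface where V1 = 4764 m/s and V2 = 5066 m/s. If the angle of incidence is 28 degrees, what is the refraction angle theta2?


sin(theta1) = sin(28 deg) = 0.469472
sin(theta2) = V2/V1 * sin(theta1) = 5066/4764 * 0.469472 = 0.499232
theta2 = arcsin(0.499232) = 29.9492 degrees

29.9492


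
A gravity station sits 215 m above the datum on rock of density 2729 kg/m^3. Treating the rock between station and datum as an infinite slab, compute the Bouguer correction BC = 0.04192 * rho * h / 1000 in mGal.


BC = 0.04192 * rho * h / 1000
= 0.04192 * 2729 * 215 / 1000
= 24.5959 mGal

24.5959


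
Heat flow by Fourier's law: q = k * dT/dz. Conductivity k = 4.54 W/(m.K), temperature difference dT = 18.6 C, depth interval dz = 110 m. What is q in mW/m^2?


q = k * dT / dz * 1000
= 4.54 * 18.6 / 110 * 1000
= 0.767673 * 1000
= 767.6727 mW/m^2

767.6727


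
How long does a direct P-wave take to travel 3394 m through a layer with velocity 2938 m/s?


t = x / V
= 3394 / 2938
= 1.1552 s

1.1552


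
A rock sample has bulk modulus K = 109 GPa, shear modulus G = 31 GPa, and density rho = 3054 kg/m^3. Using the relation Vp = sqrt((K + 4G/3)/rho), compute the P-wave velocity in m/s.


First compute the effective modulus:
K + 4G/3 = 109e9 + 4*31e9/3 = 150333333333.33 Pa
Then divide by density:
150333333333.33 / 3054 = 49225060.0306 Pa/(kg/m^3)
Take the square root:
Vp = sqrt(49225060.0306) = 7016.06 m/s

7016.06


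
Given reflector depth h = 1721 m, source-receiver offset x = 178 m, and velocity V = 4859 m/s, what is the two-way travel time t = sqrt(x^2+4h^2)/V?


x^2 + 4h^2 = 178^2 + 4*1721^2 = 31684 + 11847364 = 11879048
sqrt(11879048) = 3446.5995
t = 3446.5995 / 4859 = 0.7093 s

0.7093


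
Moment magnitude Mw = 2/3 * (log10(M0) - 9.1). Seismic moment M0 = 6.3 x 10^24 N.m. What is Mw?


log10(M0) = log10(6.3 x 10^24) = 24.7993
Mw = 2/3 * (24.7993 - 9.1)
= 2/3 * 15.6993
= 10.47

10.47


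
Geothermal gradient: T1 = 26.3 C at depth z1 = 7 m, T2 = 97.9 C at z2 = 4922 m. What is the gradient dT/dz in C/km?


dT = 97.9 - 26.3 = 71.6 C
dz = 4922 - 7 = 4915 m
gradient = dT/dz * 1000 = 71.6/4915 * 1000 = 14.5677 C/km

14.5677


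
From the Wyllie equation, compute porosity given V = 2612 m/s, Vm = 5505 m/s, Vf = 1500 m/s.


1/V - 1/Vm = 1/2612 - 1/5505 = 0.0002012
1/Vf - 1/Vm = 1/1500 - 1/5505 = 0.00048501
phi = 0.0002012 / 0.00048501 = 0.4148

0.4148


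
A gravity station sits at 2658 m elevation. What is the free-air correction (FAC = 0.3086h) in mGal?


FAC = 0.3086 * h
= 0.3086 * 2658
= 820.2588 mGal

820.2588


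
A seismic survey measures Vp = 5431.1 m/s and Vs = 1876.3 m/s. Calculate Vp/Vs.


Vp/Vs = 5431.1 / 1876.3
= 2.8946

2.8946


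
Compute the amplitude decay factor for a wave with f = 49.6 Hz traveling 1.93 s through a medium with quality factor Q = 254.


pi*f*t/Q = pi*49.6*1.93/254 = 1.184009
A/A0 = exp(-1.184009) = 0.306049

0.306049


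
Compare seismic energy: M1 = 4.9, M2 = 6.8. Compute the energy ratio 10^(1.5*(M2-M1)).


M2 - M1 = 6.8 - 4.9 = 1.9
1.5 * 1.9 = 2.85
ratio = 10^2.85 = 707.95

707.95


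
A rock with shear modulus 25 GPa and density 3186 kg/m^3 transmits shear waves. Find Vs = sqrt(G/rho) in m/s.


Convert G to Pa: G = 25e9 Pa
Compute G/rho = 25e9 / 3186 = 7846829.8807
Vs = sqrt(7846829.8807) = 2801.22 m/s

2801.22


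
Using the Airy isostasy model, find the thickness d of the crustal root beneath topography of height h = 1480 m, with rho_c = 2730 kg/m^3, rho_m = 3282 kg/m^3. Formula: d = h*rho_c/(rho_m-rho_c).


rho_m - rho_c = 3282 - 2730 = 552
d = 1480 * 2730 / 552
= 4040400 / 552
= 7319.57 m

7319.57


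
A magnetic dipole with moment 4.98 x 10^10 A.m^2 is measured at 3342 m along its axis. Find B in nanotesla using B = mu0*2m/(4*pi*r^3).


m = 4.98 x 10^10 = 49800000000 A.m^2
2m = 99600000000 A.m^2
r^3 = 3342^3 = 37326677688
B = (4pi*10^-7) * 99600000000 / (4*pi * 37326677688) * 1e9
= 125161.051319 / 469060865630.14 * 1e9
= 266.8333 nT

266.8333


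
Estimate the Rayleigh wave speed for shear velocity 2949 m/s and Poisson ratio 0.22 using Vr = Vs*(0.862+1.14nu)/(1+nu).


Numerator factor = 0.862 + 1.14*0.22 = 1.1128
Denominator = 1 + 0.22 = 1.22
Vr = 2949 * 1.1128 / 1.22 = 2689.87 m/s

2689.87


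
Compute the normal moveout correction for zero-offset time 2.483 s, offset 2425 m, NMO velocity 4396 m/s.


x/Vnmo = 2425/4396 = 0.551638
(x/Vnmo)^2 = 0.304304
t0^2 = 6.165289
sqrt(6.165289 + 0.304304) = 2.54354
dt = 2.54354 - 2.483 = 0.06054

0.06054


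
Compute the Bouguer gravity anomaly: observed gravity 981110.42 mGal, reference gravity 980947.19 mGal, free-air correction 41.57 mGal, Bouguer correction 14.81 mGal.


BA = g_obs - g_ref + FAC - BC
= 981110.42 - 980947.19 + 41.57 - 14.81
= 189.99 mGal

189.99


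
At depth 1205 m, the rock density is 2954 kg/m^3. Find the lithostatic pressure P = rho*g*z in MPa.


P = rho * g * z / 1e6
= 2954 * 9.81 * 1205 / 1e6
= 34919381.7 / 1e6
= 34.9194 MPa

34.9194


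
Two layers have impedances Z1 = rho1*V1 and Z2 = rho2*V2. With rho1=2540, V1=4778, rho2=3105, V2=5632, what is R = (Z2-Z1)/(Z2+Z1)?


Z1 = 2540 * 4778 = 12136120
Z2 = 3105 * 5632 = 17487360
R = (17487360 - 12136120) / (17487360 + 12136120) = 5351240 / 29623480 = 0.1806

0.1806


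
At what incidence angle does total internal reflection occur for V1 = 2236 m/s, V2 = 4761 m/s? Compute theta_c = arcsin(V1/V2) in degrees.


V1/V2 = 2236/4761 = 0.469649
theta_c = arcsin(0.469649) = 28.0115 degrees

28.0115


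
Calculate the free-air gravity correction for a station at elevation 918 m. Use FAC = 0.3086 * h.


FAC = 0.3086 * h
= 0.3086 * 918
= 283.2948 mGal

283.2948


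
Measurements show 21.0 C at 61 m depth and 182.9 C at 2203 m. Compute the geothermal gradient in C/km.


dT = 182.9 - 21.0 = 161.9 C
dz = 2203 - 61 = 2142 m
gradient = dT/dz * 1000 = 161.9/2142 * 1000 = 75.5836 C/km

75.5836


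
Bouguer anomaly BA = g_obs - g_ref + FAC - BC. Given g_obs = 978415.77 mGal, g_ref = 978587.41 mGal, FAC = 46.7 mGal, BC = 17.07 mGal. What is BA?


BA = g_obs - g_ref + FAC - BC
= 978415.77 - 978587.41 + 46.7 - 17.07
= -142.01 mGal

-142.01


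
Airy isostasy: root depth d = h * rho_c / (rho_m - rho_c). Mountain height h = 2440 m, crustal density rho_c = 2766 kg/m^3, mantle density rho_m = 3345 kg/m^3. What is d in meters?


rho_m - rho_c = 3345 - 2766 = 579
d = 2440 * 2766 / 579
= 6749040 / 579
= 11656.37 m

11656.37


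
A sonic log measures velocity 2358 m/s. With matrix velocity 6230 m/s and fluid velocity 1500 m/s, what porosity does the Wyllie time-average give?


1/V - 1/Vm = 1/2358 - 1/6230 = 0.00026357
1/Vf - 1/Vm = 1/1500 - 1/6230 = 0.00050615
phi = 0.00026357 / 0.00050615 = 0.5207

0.5207


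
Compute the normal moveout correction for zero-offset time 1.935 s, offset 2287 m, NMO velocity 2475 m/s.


x/Vnmo = 2287/2475 = 0.92404
(x/Vnmo)^2 = 0.853851
t0^2 = 3.744225
sqrt(3.744225 + 0.853851) = 2.144312
dt = 2.144312 - 1.935 = 0.209312

0.209312


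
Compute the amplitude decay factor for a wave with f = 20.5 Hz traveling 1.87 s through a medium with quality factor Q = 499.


pi*f*t/Q = pi*20.5*1.87/499 = 0.241349
A/A0 = exp(-0.241349) = 0.785568

0.785568


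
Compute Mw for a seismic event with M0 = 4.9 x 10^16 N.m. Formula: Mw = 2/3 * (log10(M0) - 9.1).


log10(M0) = log10(4.9 x 10^16) = 16.6902
Mw = 2/3 * (16.6902 - 9.1)
= 2/3 * 7.5902
= 5.06

5.06


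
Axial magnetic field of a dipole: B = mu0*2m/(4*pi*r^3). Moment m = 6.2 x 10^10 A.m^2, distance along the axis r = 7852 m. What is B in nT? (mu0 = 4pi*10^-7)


m = 6.2 x 10^10 = 62000000000 A.m^2
2m = 124000000000 A.m^2
r^3 = 7852^3 = 484106454208
B = (4pi*10^-7) * 124000000000 / (4*pi * 484106454208) * 1e9
= 155822.995618 / 6083461120381.03 * 1e9
= 25.6142 nT

25.6142


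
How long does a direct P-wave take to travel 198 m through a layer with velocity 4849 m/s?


t = x / V
= 198 / 4849
= 0.0408 s

0.0408


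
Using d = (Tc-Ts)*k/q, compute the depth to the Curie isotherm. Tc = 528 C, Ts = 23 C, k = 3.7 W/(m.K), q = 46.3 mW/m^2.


T_Curie - T_surf = 528 - 23 = 505 C
Convert q to W/m^2: 46.3 mW/m^2 = 0.0463 W/m^2
d = 505 * 3.7 / 0.0463 = 40356.37 m

40356.37


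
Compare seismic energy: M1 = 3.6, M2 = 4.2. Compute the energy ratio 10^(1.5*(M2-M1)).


M2 - M1 = 4.2 - 3.6 = 0.6
1.5 * 0.6 = 0.9
ratio = 10^0.9 = 7.94

7.94


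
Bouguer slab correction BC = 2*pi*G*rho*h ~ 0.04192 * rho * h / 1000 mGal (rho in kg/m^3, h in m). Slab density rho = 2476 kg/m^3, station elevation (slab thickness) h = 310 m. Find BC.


BC = 0.04192 * rho * h / 1000
= 0.04192 * 2476 * 310 / 1000
= 32.1761 mGal

32.1761


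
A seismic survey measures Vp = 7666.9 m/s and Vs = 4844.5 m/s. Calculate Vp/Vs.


Vp/Vs = 7666.9 / 4844.5
= 1.5826

1.5826


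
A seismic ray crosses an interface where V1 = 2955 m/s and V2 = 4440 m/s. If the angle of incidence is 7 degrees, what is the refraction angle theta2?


sin(theta1) = sin(7 deg) = 0.121869
sin(theta2) = V2/V1 * sin(theta1) = 4440/2955 * 0.121869 = 0.183113
theta2 = arcsin(0.183113) = 10.5512 degrees

10.5512


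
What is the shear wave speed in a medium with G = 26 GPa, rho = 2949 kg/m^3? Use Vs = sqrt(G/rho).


Convert G to Pa: G = 26e9 Pa
Compute G/rho = 26e9 / 2949 = 8816547.9824
Vs = sqrt(8816547.9824) = 2969.27 m/s

2969.27


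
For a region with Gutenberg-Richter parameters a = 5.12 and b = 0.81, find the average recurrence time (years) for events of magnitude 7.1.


log10(N) = 5.12 - 0.81*7.1 = -0.631
N = 10^-0.631 = 0.233884
T = 1/N = 1/0.233884 = 4.2756 years

4.2756


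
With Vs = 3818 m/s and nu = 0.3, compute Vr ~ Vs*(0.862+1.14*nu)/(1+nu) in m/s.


Numerator factor = 0.862 + 1.14*0.3 = 1.204
Denominator = 1 + 0.3 = 1.3
Vr = 3818 * 1.204 / 1.3 = 3536.06 m/s

3536.06


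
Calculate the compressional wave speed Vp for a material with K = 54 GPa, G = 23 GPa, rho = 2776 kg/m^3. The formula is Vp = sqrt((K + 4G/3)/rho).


First compute the effective modulus:
K + 4G/3 = 54e9 + 4*23e9/3 = 84666666666.67 Pa
Then divide by density:
84666666666.67 / 2776 = 30499519.6926 Pa/(kg/m^3)
Take the square root:
Vp = sqrt(30499519.6926) = 5522.64 m/s

5522.64


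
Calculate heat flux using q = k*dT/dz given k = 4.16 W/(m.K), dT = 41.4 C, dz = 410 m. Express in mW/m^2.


q = k * dT / dz * 1000
= 4.16 * 41.4 / 410 * 1000
= 0.420059 * 1000
= 420.0585 mW/m^2

420.0585


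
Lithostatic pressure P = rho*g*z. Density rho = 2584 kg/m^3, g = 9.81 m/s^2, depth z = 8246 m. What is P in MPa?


P = rho * g * z / 1e6
= 2584 * 9.81 * 8246 / 1e6
= 209028183.84 / 1e6
= 209.0282 MPa

209.0282


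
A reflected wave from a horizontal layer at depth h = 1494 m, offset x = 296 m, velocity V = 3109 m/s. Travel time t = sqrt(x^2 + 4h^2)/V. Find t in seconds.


x^2 + 4h^2 = 296^2 + 4*1494^2 = 87616 + 8928144 = 9015760
sqrt(9015760) = 3002.6255
t = 3002.6255 / 3109 = 0.9658 s

0.9658


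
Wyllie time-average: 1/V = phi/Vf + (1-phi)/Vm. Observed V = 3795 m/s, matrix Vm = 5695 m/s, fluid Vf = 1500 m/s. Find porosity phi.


1/V - 1/Vm = 1/3795 - 1/5695 = 8.791e-05
1/Vf - 1/Vm = 1/1500 - 1/5695 = 0.00049107
phi = 8.791e-05 / 0.00049107 = 0.179

0.179


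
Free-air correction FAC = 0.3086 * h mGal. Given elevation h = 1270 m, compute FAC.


FAC = 0.3086 * h
= 0.3086 * 1270
= 391.922 mGal

391.922


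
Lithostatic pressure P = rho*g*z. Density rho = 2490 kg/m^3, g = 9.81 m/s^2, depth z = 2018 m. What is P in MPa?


P = rho * g * z / 1e6
= 2490 * 9.81 * 2018 / 1e6
= 49293484.2 / 1e6
= 49.2935 MPa

49.2935


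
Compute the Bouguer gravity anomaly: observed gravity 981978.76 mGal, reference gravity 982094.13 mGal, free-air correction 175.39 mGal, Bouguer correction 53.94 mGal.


BA = g_obs - g_ref + FAC - BC
= 981978.76 - 982094.13 + 175.39 - 53.94
= 6.08 mGal

6.08


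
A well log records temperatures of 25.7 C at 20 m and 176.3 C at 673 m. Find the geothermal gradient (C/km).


dT = 176.3 - 25.7 = 150.6 C
dz = 673 - 20 = 653 m
gradient = dT/dz * 1000 = 150.6/653 * 1000 = 230.6279 C/km

230.6279


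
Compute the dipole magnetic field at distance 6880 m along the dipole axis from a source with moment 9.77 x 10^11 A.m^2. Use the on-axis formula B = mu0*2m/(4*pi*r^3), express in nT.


m = 9.77 x 10^11 = 977000000000 A.m^2
2m = 1954000000000 A.m^2
r^3 = 6880^3 = 325660672000
B = (4pi*10^-7) * 1954000000000 / (4*pi * 325660672000) * 1e9
= 2455468.818046 / 4092372698873.26 * 1e9
= 600.011 nT

600.011


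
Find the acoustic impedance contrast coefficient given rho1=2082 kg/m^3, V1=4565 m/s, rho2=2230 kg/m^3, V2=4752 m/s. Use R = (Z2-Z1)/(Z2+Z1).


Z1 = 2082 * 4565 = 9504330
Z2 = 2230 * 4752 = 10596960
R = (10596960 - 9504330) / (10596960 + 9504330) = 1092630 / 20101290 = 0.0544

0.0544


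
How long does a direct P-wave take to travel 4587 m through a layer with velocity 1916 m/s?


t = x / V
= 4587 / 1916
= 2.3941 s

2.3941


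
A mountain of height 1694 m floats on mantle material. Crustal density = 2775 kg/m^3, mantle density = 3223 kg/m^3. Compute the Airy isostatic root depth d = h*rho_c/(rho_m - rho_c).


rho_m - rho_c = 3223 - 2775 = 448
d = 1694 * 2775 / 448
= 4700850 / 448
= 10492.97 m

10492.97


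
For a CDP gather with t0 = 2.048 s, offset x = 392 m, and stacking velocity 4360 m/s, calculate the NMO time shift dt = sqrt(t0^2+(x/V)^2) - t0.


x/Vnmo = 392/4360 = 0.089908
(x/Vnmo)^2 = 0.008083
t0^2 = 4.194304
sqrt(4.194304 + 0.008083) = 2.049973
dt = 2.049973 - 2.048 = 0.001973

0.001973


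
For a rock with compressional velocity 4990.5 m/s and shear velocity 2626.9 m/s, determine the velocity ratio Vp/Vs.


Vp/Vs = 4990.5 / 2626.9
= 1.8998

1.8998


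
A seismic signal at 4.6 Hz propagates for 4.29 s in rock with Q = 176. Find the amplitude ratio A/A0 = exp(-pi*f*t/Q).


pi*f*t/Q = pi*4.6*4.29/176 = 0.352251
A/A0 = exp(-0.352251) = 0.703104

0.703104


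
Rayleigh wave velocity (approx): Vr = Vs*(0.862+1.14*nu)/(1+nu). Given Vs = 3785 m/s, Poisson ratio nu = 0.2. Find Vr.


Numerator factor = 0.862 + 1.14*0.2 = 1.09
Denominator = 1 + 0.2 = 1.2
Vr = 3785 * 1.09 / 1.2 = 3438.04 m/s

3438.04


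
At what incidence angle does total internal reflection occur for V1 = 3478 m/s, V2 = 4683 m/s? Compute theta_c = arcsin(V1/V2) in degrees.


V1/V2 = 3478/4683 = 0.742686
theta_c = arcsin(0.742686) = 47.9608 degrees

47.9608


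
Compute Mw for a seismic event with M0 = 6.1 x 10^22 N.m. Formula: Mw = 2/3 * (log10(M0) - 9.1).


log10(M0) = log10(6.1 x 10^22) = 22.7853
Mw = 2/3 * (22.7853 - 9.1)
= 2/3 * 13.6853
= 9.12

9.12


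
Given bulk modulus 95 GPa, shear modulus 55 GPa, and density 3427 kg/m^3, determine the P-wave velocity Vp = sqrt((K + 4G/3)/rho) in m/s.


First compute the effective modulus:
K + 4G/3 = 95e9 + 4*55e9/3 = 168333333333.33 Pa
Then divide by density:
168333333333.33 / 3427 = 49119735.4343 Pa/(kg/m^3)
Take the square root:
Vp = sqrt(49119735.4343) = 7008.55 m/s

7008.55


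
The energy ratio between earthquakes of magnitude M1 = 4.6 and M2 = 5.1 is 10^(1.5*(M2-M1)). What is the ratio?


M2 - M1 = 5.1 - 4.6 = 0.5
1.5 * 0.5 = 0.75
ratio = 10^0.75 = 5.62

5.62


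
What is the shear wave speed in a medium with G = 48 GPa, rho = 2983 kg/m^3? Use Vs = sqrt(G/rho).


Convert G to Pa: G = 48e9 Pa
Compute G/rho = 48e9 / 2983 = 16091183.3724
Vs = sqrt(16091183.3724) = 4011.38 m/s

4011.38


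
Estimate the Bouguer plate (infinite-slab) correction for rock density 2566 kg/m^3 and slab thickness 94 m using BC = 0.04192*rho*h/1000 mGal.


BC = 0.04192 * rho * h / 1000
= 0.04192 * 2566 * 94 / 1000
= 10.1113 mGal

10.1113


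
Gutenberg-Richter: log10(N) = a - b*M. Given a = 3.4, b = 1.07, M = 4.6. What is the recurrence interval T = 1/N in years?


log10(N) = 3.4 - 1.07*4.6 = -1.522
N = 10^-1.522 = 0.030061
T = 1/N = 1/0.030061 = 33.266 years

33.266


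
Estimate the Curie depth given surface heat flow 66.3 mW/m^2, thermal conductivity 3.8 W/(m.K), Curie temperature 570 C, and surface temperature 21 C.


T_Curie - T_surf = 570 - 21 = 549 C
Convert q to W/m^2: 66.3 mW/m^2 = 0.0663 W/m^2
d = 549 * 3.8 / 0.0663 = 31466.06 m

31466.06


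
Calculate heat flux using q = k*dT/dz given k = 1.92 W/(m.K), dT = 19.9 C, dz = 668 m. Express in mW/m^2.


q = k * dT / dz * 1000
= 1.92 * 19.9 / 668 * 1000
= 0.057198 * 1000
= 57.1976 mW/m^2

57.1976


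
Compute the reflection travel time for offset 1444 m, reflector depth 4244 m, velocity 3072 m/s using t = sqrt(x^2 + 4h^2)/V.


x^2 + 4h^2 = 1444^2 + 4*4244^2 = 2085136 + 72046144 = 74131280
sqrt(74131280) = 8609.9524
t = 8609.9524 / 3072 = 2.8027 s

2.8027


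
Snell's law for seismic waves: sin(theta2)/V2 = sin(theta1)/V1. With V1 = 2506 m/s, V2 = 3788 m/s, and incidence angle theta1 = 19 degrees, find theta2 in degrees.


sin(theta1) = sin(19 deg) = 0.325568
sin(theta2) = V2/V1 * sin(theta1) = 3788/2506 * 0.325568 = 0.49212
theta2 = arcsin(0.49212) = 29.48 degrees

29.48


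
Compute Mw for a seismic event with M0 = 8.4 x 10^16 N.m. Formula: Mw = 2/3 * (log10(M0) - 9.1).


log10(M0) = log10(8.4 x 10^16) = 16.9243
Mw = 2/3 * (16.9243 - 9.1)
= 2/3 * 7.8243
= 5.22

5.22


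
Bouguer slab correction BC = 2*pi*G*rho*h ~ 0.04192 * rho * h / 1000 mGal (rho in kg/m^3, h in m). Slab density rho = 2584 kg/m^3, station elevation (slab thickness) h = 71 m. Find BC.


BC = 0.04192 * rho * h / 1000
= 0.04192 * 2584 * 71 / 1000
= 7.6908 mGal

7.6908


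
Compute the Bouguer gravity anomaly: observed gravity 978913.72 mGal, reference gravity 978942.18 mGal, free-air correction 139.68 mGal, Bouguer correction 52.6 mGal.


BA = g_obs - g_ref + FAC - BC
= 978913.72 - 978942.18 + 139.68 - 52.6
= 58.62 mGal

58.62


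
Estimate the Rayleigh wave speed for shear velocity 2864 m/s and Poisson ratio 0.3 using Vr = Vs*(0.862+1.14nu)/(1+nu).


Numerator factor = 0.862 + 1.14*0.3 = 1.204
Denominator = 1 + 0.3 = 1.3
Vr = 2864 * 1.204 / 1.3 = 2652.5 m/s

2652.5


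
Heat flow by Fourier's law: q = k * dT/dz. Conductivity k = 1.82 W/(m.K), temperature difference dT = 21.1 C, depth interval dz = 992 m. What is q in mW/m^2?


q = k * dT / dz * 1000
= 1.82 * 21.1 / 992 * 1000
= 0.038712 * 1000
= 38.7117 mW/m^2

38.7117


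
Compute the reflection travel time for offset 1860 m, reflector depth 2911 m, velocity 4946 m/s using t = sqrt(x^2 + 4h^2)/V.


x^2 + 4h^2 = 1860^2 + 4*2911^2 = 3459600 + 33895684 = 37355284
sqrt(37355284) = 6111.8969
t = 6111.8969 / 4946 = 1.2357 s

1.2357


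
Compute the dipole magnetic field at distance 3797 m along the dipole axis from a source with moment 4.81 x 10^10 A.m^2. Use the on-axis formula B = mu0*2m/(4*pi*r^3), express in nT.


m = 4.81 x 10^10 = 48100000000 A.m^2
2m = 96200000000 A.m^2
r^3 = 3797^3 = 54742142573
B = (4pi*10^-7) * 96200000000 / (4*pi * 54742142573) * 1e9
= 120888.48531 / 687910051796.41 * 1e9
= 175.733 nT

175.733


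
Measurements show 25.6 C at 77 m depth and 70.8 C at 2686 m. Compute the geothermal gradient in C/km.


dT = 70.8 - 25.6 = 45.2 C
dz = 2686 - 77 = 2609 m
gradient = dT/dz * 1000 = 45.2/2609 * 1000 = 17.3246 C/km

17.3246


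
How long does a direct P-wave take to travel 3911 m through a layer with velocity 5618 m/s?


t = x / V
= 3911 / 5618
= 0.6962 s

0.6962


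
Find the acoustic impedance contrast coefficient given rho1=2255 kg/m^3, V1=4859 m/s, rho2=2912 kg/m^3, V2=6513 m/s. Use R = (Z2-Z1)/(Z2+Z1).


Z1 = 2255 * 4859 = 10957045
Z2 = 2912 * 6513 = 18965856
R = (18965856 - 10957045) / (18965856 + 10957045) = 8008811 / 29922901 = 0.2676

0.2676


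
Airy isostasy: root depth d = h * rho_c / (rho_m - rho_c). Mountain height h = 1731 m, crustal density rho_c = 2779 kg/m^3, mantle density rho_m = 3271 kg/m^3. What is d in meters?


rho_m - rho_c = 3271 - 2779 = 492
d = 1731 * 2779 / 492
= 4810449 / 492
= 9777.34 m

9777.34


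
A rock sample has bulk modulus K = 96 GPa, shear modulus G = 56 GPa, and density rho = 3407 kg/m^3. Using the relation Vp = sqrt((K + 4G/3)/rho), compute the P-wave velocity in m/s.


First compute the effective modulus:
K + 4G/3 = 96e9 + 4*56e9/3 = 170666666666.67 Pa
Then divide by density:
170666666666.67 / 3407 = 50092945.8957 Pa/(kg/m^3)
Take the square root:
Vp = sqrt(50092945.8957) = 7077.64 m/s

7077.64


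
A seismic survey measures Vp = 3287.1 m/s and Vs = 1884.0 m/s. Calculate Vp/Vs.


Vp/Vs = 3287.1 / 1884.0
= 1.7447

1.7447


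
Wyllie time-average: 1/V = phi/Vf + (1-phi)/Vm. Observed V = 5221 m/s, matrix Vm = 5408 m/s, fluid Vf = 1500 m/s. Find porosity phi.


1/V - 1/Vm = 1/5221 - 1/5408 = 6.62e-06
1/Vf - 1/Vm = 1/1500 - 1/5408 = 0.00048176
phi = 6.62e-06 / 0.00048176 = 0.0137

0.0137
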